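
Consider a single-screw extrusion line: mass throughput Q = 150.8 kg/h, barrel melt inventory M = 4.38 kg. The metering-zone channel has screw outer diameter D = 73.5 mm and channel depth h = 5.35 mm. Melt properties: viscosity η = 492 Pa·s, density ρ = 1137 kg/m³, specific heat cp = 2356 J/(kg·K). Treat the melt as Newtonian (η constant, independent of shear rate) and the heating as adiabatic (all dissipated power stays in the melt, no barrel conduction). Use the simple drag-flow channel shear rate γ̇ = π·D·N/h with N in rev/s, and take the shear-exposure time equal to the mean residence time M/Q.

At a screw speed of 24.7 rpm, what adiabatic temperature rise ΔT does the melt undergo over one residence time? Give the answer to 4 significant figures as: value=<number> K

Q_s = Q / 3600 = 150.8 / 3600 = 0.0418889 kg/s
t_res = M / Q_s = 4.38 / 0.0418889 = 104.562 s
D = 73.5 mm = 0.0735 m;  h = 5.35 mm = 0.00535 m;  N = 24.7 rpm / 60 = 0.411667 rev/s
γ̇ = π D N / h = (π)(0.0735)(0.411667) / 0.00535 = 17.7676 s⁻¹
Adiabatic rise: ΔT = η γ̇² t_res / (ρ cp) = 492·(17.7676)²·104.562 / (1137·2356) = 6.06266 K

value=6.063 K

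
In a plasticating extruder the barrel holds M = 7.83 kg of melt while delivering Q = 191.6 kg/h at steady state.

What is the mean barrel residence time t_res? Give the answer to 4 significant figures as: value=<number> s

Q_s = Q / 3600 = 191.6 / 3600 = 0.0532222 kg/s
t_res = M / Q_s = 7.83 / 0.0532222 = 147.119 s

value=147.1 s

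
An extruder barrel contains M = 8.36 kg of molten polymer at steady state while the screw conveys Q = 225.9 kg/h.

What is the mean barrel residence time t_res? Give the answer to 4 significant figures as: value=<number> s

value=133.2 s

Throughput in SI: Q_s = 225.9 kg/h ÷ 3600 s/h = 0.06275 kg/s
t_res = M / Q_s = 8.36 / 0.06275 = 133.227 s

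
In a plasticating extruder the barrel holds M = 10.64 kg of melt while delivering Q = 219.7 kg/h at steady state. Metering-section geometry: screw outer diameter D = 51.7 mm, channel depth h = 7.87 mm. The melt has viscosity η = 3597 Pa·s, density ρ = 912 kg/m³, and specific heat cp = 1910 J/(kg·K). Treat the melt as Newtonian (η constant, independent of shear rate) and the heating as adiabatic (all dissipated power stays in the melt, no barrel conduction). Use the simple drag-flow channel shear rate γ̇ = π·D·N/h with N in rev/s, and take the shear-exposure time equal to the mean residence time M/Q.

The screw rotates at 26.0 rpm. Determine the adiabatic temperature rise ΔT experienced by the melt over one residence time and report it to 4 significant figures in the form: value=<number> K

Convert throughput: Q = 219.7 kg/h = 219.7/3600 = 0.0610278 kg/s
Mean residence time: t_res = M/Q_s = 10.64 kg / 0.0610278 kg/s = 174.347 s
Convert to SI: D = 0.0517 m, h = 0.00787 m, N = 26.0/60 = 0.433333 rev/s
γ̇ = π·D·N / h = π · 0.0517 · 0.433333 / 0.00787 = 8.94309 s⁻¹
ΔT = η·γ̇²·t_res/(ρ·cp) = [3597 × 8.94309² × 174.347] / [912 × 1910] = 28.794 K

value=28.79 K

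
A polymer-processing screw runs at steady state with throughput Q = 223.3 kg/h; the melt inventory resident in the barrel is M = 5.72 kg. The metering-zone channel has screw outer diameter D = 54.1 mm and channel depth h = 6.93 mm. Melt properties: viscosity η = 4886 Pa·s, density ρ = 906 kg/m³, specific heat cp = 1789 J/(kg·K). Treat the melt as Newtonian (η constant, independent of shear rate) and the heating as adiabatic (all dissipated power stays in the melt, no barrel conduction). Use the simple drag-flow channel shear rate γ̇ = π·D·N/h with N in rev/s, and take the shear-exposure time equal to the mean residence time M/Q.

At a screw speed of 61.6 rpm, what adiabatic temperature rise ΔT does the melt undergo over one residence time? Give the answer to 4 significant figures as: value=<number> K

Throughput in SI: Q_s = 223.3 kg/h ÷ 3600 s/h = 0.0620278 kg/s
t_res = M / Q_s = 5.72 / 0.0620278 = 92.2167 s
Geometry in metres: D = 54.1 mm → 0.0541 m, h = 6.93 mm → 0.00693 m; screw speed N = 61.6 rpm = 1.02667 rev/s
γ̇ = π·D·N / h = π · 0.0541 · 1.02667 / 0.00693 = 25.1793 s⁻¹
Adiabatic rise: ΔT = η γ̇² t_res / (ρ cp) = 4886·(25.1793)²·92.2167 / (906·1789) = 176.243 K

value=176.2 K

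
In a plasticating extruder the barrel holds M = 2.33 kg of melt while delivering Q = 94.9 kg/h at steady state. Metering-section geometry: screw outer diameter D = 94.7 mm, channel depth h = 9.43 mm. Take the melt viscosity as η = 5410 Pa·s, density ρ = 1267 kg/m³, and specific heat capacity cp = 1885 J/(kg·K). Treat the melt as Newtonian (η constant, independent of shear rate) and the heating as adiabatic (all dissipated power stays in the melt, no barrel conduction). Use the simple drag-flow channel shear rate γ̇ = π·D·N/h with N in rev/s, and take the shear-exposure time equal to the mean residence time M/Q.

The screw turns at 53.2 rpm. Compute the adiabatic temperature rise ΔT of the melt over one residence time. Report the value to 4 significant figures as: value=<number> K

value=156.7 K

Q_s = Q / 3600 = 94.9 / 3600 = 0.0263611 kg/s
Mean residence time: t_res = M/Q_s = 2.33 kg / 0.0263611 kg/s = 88.3878 s
Geometry in metres: D = 94.7 mm → 0.0947 m, h = 9.43 mm → 0.00943 m; screw speed N = 53.2 rpm = 0.886667 rev/s
Shear rate: γ̇ = πDN/h = π·0.0947·0.886667/0.00943 = 27.9736 s⁻¹
ΔT = η·γ̇²·t_res/(ρ·cp) = [5410 × 27.9736² × 88.3878] / [1267 × 1885] = 156.675 K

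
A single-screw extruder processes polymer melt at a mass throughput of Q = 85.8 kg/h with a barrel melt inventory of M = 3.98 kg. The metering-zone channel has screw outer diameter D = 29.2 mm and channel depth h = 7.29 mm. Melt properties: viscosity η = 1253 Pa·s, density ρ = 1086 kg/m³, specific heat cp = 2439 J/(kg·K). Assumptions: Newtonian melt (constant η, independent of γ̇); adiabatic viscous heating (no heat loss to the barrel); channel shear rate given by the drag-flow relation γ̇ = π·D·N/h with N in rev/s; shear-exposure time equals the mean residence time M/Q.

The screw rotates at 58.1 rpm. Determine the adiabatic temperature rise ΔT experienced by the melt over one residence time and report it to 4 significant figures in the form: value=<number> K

value=11.73 K

Convert throughput: Q = 85.8 kg/h = 85.8/3600 = 0.0238333 kg/s
Mean residence time: t_res = M/Q_s = 3.98 kg / 0.0238333 kg/s = 166.993 s
Convert to SI: D = 0.0292 m, h = 0.00729 m, N = 58.1/60 = 0.968333 rev/s
γ̇ = π·D·N / h = π · 0.0292 · 0.968333 / 0.00729 = 12.1851 s⁻¹
ΔT = η·γ̇²·t_res/(ρ·cp) = [1253 × 12.1851² × 166.993] / [1086 × 2439] = 11.7292 K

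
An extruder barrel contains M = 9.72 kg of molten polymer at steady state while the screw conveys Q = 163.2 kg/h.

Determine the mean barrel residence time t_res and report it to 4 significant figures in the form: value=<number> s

Q_s = Q / 3600 = 163.2 / 3600 = 0.0453333 kg/s
t_res = M / Q_s = 9.72 ÷ 0.0453333 = 214.412 s

value=214.4 s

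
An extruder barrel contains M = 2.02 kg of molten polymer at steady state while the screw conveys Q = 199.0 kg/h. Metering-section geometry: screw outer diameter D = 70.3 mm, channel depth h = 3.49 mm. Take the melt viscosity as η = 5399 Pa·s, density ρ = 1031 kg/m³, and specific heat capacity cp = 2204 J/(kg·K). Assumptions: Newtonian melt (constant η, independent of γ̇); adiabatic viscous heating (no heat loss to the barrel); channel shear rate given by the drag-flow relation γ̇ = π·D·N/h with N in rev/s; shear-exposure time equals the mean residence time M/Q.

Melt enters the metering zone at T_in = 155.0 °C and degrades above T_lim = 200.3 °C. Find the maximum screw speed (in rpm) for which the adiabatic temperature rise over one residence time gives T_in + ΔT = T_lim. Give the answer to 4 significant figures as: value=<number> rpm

value=21.66 rpm

Throughput in SI: Q_s = 199.0 kg/h ÷ 3600 s/h = 0.0552778 kg/s
t_res = M / Q_s = 2.02 ÷ 0.0552778 = 36.5427 s
Convert to metres: D = 0.0703 m, h = 0.00349 m
ΔT_a = T_lim − T_in = 200.3 °C − 155.0 °C = 45.3 K
γ̇_max² = ΔT_a·ρ·cp/(η·t_res) = 45.3·1031·2204/(5399·36.5427) = 521.74 s⁻²
γ̇_max = sqrt(521.74) = 22.8416 s⁻¹
N_max = γ̇_max·h / (π·D) = 22.8416 · 0.00349 / (π · 0.0703) = 0.36095 rev/s = 21.657 rpm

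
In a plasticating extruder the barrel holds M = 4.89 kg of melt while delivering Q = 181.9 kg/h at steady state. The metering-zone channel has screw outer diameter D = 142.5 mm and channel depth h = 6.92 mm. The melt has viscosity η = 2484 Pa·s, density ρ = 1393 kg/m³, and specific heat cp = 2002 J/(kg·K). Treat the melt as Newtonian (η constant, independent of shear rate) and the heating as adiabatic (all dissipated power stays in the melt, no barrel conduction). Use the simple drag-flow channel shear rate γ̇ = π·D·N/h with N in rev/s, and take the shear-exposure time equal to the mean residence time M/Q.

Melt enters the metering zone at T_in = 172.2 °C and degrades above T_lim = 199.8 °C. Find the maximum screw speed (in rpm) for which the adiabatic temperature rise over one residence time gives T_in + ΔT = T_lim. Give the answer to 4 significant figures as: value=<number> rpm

Q_s = Q / 3600 = 181.9 / 3600 = 0.0505278 kg/s
Mean residence time: t_res = M/Q_s = 4.89 kg / 0.0505278 kg/s = 96.7784 s
Geometry in SI: D = 142.5 mm → 0.1425 m, h = 6.92 mm → 0.00692 m
ΔT_a = T_lim − T_in = 199.8 − 172.2 = 27.6 K
Invert ΔT = ηγ̇²t_res/(ρcp) for γ̇: γ̇_max² = ΔT_a ρ cp / (η t_res) = 27.6·1393·2002 / (2484·96.7784) = 320.18 s⁻²
Take the square root: γ̇_max = √(320.18) = 17.8936 s⁻¹
N_max = γ̇_max h / (πD) = 17.8936·0.00692/(π·0.1425) = 0.276591 rev/s → ×60 = 16.5955 rpm

value=16.60 rpm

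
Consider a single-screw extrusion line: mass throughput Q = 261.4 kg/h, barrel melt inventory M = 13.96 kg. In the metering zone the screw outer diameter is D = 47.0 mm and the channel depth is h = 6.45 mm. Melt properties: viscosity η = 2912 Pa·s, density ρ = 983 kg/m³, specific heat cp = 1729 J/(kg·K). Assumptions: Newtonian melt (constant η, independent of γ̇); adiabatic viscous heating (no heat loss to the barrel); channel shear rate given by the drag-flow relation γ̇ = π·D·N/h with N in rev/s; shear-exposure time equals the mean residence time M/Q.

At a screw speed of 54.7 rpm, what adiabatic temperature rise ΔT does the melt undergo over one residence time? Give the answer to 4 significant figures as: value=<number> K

value=143.5 K

Throughput in SI: Q_s = 261.4 kg/h ÷ 3600 s/h = 0.0726111 kg/s
Mean residence time: t_res = M/Q_s = 13.96 kg / 0.0726111 kg/s = 192.257 s
D = 47.0 mm = 0.047 m;  h = 6.45 mm = 0.00645 m;  N = 54.7 rpm / 60 = 0.911667 rev/s
γ̇ = π·D·N / h = π · 0.047 · 0.911667 / 0.00645 = 20.8701 s⁻¹
ΔT = η·γ̇²·t_res/(ρ·cp) = [2912 × 20.8701² × 192.257] / [983 × 1729] = 143.474 K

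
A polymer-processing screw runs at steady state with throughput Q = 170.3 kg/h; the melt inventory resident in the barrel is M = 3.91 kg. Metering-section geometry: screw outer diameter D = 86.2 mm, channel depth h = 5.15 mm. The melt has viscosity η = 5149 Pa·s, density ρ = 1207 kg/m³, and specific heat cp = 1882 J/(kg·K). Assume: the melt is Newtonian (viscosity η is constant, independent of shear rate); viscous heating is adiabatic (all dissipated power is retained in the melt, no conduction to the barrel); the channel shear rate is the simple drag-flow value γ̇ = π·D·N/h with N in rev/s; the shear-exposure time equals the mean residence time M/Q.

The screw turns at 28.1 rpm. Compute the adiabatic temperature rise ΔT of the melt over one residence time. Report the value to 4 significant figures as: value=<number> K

Q_s = Q / 3600 = 170.3 / 3600 = 0.0473056 kg/s
Mean residence time: t_res = M/Q_s = 3.91 kg / 0.0473056 kg/s = 82.6541 s
Convert to SI: D = 0.0862 m, h = 0.00515 m, N = 28.1/60 = 0.468333 rev/s
γ̇ = π·D·N / h = π · 0.0862 · 0.468333 / 0.00515 = 24.6266 s⁻¹
ΔT = η·γ̇²·t_res/(ρ·cp) = [5149 × 24.6266² × 82.6541] / [1207 × 1882] = 113.624 K

value=113.6 K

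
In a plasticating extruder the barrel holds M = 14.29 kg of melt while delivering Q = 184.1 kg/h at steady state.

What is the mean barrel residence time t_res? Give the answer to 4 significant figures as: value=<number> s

value=279.4 s

Throughput in SI: Q_s = 184.1 kg/h ÷ 3600 s/h = 0.0511389 kg/s
Mean residence time: t_res = M/Q_s = 14.29 kg / 0.0511389 kg/s = 279.435 s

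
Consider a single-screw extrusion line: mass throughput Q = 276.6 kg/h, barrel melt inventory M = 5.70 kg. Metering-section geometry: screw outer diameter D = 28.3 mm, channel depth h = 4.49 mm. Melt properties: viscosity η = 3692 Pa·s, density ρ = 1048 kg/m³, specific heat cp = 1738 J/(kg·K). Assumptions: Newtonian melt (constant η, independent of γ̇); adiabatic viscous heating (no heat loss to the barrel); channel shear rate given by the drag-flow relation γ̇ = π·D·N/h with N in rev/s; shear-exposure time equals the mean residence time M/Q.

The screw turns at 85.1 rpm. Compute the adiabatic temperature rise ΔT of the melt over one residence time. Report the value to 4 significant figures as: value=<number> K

Convert throughput: Q = 276.6 kg/h = 276.6/3600 = 0.0768333 kg/s
t_res = M / Q_s = 5.70 ÷ 0.0768333 = 74.1866 s
Convert to SI: D = 0.0283 m, h = 0.00449 m, N = 85.1/60 = 1.41833 rev/s
γ̇ = π D N / h = (π)(0.0283)(1.41833) / 0.00449 = 28.0846 s⁻¹
Adiabatic rise: ΔT = η γ̇² t_res / (ρ cp) = 3692·(28.0846)²·74.1866 / (1048·1738) = 118.608 K

value=118.6 K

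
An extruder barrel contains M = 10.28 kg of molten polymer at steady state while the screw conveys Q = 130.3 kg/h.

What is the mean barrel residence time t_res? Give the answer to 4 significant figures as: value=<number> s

value=284.0 s

Q_s = Q / 3600 = 130.3 / 3600 = 0.0361944 kg/s
Mean residence time: t_res = M/Q_s = 10.28 kg / 0.0361944 kg/s = 284.021 s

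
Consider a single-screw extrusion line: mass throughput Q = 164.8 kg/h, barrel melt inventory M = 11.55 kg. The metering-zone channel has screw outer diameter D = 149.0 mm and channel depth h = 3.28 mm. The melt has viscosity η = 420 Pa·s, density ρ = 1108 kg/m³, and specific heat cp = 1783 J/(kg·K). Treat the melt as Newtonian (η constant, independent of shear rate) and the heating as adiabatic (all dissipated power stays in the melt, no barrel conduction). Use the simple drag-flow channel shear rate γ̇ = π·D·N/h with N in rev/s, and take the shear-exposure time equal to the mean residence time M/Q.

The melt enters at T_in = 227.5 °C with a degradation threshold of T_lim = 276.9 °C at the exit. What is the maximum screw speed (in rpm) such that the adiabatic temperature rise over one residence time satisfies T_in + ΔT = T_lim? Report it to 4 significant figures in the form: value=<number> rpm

value=12.76 rpm

Q_s = Q / 3600 = 164.8 / 3600 = 0.0457778 kg/s
Mean residence time: t_res = M/Q_s = 11.55 kg / 0.0457778 kg/s = 252.306 s
Convert to metres: D = 0.149 m, h = 0.00328 m
ΔT_a = T_lim − T_in = 276.9 °C − 227.5 °C = 49.4 K
Invert ΔT = ηγ̇²t_res/(ρcp) for γ̇: γ̇_max² = ΔT_a ρ cp / (η t_res) = 49.4·1108·1783 / (420·252.306) = 920.962 s⁻²
Take the square root: γ̇_max = √(920.962) = 30.3473 s⁻¹
Solve γ̇ = πDN/h for N: N_max = γ̇_max·h/(π·D) = 30.3473 × 0.00328 / (π × 0.149) = 0.212647 rev/s = 12.7588 rpm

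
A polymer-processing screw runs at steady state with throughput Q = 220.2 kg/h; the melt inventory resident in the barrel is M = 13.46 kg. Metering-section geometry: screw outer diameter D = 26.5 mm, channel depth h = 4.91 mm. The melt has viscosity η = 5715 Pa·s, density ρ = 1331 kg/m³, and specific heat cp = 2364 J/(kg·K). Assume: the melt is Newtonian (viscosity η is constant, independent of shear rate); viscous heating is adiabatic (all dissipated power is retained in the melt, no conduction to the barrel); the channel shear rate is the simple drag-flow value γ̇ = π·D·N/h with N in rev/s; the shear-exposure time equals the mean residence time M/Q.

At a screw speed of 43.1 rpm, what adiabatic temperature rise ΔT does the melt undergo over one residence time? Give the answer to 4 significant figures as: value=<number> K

Throughput in SI: Q_s = 220.2 kg/h ÷ 3600 s/h = 0.0611667 kg/s
t_res = M / Q_s = 13.46 / 0.0611667 = 220.054 s
Geometry in metres: D = 26.5 mm → 0.0265 m, h = 4.91 mm → 0.00491 m; screw speed N = 43.1 rpm = 0.718333 rev/s
γ̇ = π D N / h = (π)(0.0265)(0.718333) / 0.00491 = 12.1798 s⁻¹
ΔT = η·γ̇²·t_res/(ρ·cp) = [5715 × 12.1798² × 220.054] / [1331 × 2364] = 59.2927 K

value=59.29 K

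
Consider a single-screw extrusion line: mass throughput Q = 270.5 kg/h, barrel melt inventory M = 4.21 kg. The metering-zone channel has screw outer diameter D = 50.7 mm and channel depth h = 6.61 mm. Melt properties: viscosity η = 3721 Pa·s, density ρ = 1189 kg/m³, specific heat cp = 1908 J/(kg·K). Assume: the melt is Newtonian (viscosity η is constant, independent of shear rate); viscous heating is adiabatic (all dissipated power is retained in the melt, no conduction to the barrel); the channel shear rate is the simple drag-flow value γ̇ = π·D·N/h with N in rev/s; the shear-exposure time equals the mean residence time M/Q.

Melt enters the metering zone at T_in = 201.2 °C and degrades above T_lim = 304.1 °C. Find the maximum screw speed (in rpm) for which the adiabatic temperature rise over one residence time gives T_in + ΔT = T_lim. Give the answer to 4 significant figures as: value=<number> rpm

value=83.32 rpm

Q_s = Q / 3600 = 270.5 / 3600 = 0.0751389 kg/s
t_res = M / Q_s = 4.21 / 0.0751389 = 56.0296 s
Convert to metres: D = 0.0507 m, h = 0.00661 m
ΔT_a = T_lim − T_in = 304.1 − 201.2 = 102.9 K
Invert ΔT = ηγ̇²t_res/(ρcp) for γ̇: γ̇_max² = ΔT_a ρ cp / (η t_res) = 102.9·1189·1908 / (3721·56.0296) = 1119.69 s⁻²
γ̇_max = √1119.69 = 33.4618 s⁻¹
N_max = γ̇_max·h / (π·D) = 33.4618 · 0.00661 / (π · 0.0507) = 1.38865 rev/s = 83.319 rpm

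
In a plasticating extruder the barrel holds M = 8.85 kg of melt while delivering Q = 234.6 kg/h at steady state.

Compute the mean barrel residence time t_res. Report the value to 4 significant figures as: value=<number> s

Throughput in SI: Q_s = 234.6 kg/h ÷ 3600 s/h = 0.0651667 kg/s
t_res = M / Q_s = 8.85 ÷ 0.0651667 = 135.806 s

value=135.8 s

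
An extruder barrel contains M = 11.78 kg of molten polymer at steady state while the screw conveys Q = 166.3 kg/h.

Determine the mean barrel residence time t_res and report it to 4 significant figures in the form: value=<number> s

value=255.0 s

Q_s = Q / 3600 = 166.3 / 3600 = 0.0461944 kg/s
t_res = M / Q_s = 11.78 / 0.0461944 = 255.009 s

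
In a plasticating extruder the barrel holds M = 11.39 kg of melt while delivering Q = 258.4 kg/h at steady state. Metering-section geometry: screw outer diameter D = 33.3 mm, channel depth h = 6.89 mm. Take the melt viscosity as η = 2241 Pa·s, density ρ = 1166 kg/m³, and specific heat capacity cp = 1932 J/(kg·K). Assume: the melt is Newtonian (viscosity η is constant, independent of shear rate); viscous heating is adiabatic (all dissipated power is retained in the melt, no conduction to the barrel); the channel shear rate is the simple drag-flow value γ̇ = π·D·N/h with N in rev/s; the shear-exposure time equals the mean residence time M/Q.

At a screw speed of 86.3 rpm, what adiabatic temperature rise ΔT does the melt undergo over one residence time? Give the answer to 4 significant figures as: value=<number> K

value=75.29 K

Q_s = Q / 3600 = 258.4 / 3600 = 0.0717778 kg/s
t_res = M / Q_s = 11.39 ÷ 0.0717778 = 158.684 s
D = 33.3 mm = 0.0333 m;  h = 6.89 mm = 0.00689 m;  N = 86.3 rpm / 60 = 1.43833 rev/s
Shear rate: γ̇ = πDN/h = π·0.0333·1.43833/0.00689 = 21.8391 s⁻¹
Adiabatic rise: ΔT = η γ̇² t_res / (ρ cp) = 2241·(21.8391)²·158.684 / (1166·1932) = 75.2903 K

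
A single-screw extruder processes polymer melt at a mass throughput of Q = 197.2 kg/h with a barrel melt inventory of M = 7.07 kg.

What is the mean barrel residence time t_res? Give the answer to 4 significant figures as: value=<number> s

value=129.1 s

Q_s = Q / 3600 = 197.2 / 3600 = 0.0547778 kg/s
t_res = M / Q_s = 7.07 / 0.0547778 = 129.067 s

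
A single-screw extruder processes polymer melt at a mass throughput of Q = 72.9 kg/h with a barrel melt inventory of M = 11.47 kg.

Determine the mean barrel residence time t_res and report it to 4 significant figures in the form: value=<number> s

value=566.4 s

Convert throughput: Q = 72.9 kg/h = 72.9/3600 = 0.02025 kg/s
Mean residence time: t_res = M/Q_s = 11.47 kg / 0.02025 kg/s = 566.42 s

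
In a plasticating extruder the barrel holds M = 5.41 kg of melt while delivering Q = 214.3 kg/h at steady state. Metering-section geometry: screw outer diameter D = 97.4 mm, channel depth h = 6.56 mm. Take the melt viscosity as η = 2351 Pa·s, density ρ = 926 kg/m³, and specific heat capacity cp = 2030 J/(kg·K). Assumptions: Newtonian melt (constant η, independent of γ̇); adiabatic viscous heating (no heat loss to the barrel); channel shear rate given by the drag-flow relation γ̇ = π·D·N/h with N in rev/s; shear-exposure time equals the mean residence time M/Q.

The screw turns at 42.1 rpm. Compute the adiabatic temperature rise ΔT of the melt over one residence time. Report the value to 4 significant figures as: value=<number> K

Throughput in SI: Q_s = 214.3 kg/h ÷ 3600 s/h = 0.0595278 kg/s
t_res = M / Q_s = 5.41 / 0.0595278 = 90.8819 s
D = 97.4 mm = 0.0974 m;  h = 6.56 mm = 0.00656 m;  N = 42.1 rpm / 60 = 0.701667 rev/s
Shear rate: γ̇ = πDN/h = π·0.0974·0.701667/0.00656 = 32.7292 s⁻¹
Adiabatic rise: ΔT = η γ̇² t_res / (ρ cp) = 2351·(32.7292)²·90.8819 / (926·2030) = 121.757 K

value=121.8 K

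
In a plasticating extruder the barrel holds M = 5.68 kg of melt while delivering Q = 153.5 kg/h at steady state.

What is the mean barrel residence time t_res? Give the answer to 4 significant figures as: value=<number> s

Q_s = Q / 3600 = 153.5 / 3600 = 0.0426389 kg/s
t_res = M / Q_s = 5.68 ÷ 0.0426389 = 133.212 s

value=133.2 s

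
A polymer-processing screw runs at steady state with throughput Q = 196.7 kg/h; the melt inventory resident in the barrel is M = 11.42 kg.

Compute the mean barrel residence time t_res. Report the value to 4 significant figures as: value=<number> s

Q_s = Q / 3600 = 196.7 / 3600 = 0.0546389 kg/s
t_res = M / Q_s = 11.42 / 0.0546389 = 209.009 s

value=209.0 s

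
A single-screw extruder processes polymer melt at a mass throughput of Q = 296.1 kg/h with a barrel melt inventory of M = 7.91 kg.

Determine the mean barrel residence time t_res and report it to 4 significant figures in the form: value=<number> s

value=96.17 s

Throughput in SI: Q_s = 296.1 kg/h ÷ 3600 s/h = 0.08225 kg/s
Mean residence time: t_res = M/Q_s = 7.91 kg / 0.08225 kg/s = 96.1702 s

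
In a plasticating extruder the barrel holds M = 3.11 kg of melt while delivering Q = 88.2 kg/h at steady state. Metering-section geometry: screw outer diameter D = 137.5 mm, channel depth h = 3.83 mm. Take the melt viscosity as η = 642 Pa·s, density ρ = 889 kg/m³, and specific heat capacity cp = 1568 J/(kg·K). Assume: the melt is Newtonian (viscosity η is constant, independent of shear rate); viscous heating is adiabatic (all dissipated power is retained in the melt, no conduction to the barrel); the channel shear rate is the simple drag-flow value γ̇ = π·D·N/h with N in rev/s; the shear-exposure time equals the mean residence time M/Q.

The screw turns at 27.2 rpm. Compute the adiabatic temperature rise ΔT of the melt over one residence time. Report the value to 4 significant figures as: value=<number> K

Convert throughput: Q = 88.2 kg/h = 88.2/3600 = 0.0245 kg/s
t_res = M / Q_s = 3.11 ÷ 0.0245 = 126.939 s
Geometry in metres: D = 137.5 mm → 0.1375 m, h = 3.83 mm → 0.00383 m; screw speed N = 27.2 rpm = 0.453333 rev/s
Shear rate: γ̇ = πDN/h = π·0.1375·0.453333/0.00383 = 51.1295 s⁻¹
ΔT = η·γ̇²·t_res/(ρ·cp) = [642 × 51.1295² × 126.939] / [889 × 1568] = 152.836 K

value=152.8 K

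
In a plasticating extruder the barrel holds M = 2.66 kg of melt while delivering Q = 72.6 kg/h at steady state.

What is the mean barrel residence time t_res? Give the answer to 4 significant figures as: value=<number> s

Q_s = Q / 3600 = 72.6 / 3600 = 0.0201667 kg/s
t_res = M / Q_s = 2.66 ÷ 0.0201667 = 131.901 s

value=131.9 s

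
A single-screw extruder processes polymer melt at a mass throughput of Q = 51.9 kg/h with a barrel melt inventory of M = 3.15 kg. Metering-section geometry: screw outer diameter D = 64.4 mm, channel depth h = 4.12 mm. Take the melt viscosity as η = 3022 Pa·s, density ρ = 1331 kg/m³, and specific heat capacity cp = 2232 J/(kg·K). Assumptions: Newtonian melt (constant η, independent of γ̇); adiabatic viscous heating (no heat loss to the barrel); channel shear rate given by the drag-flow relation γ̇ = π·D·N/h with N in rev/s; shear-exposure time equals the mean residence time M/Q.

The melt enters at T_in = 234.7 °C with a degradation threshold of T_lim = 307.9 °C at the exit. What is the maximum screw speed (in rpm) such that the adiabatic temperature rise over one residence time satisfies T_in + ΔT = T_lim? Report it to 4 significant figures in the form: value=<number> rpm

Q_s = Q / 3600 = 51.9 / 3600 = 0.0144167 kg/s
t_res = M / Q_s = 3.15 / 0.0144167 = 218.497 s
Convert to metres: D = 0.0644 m, h = 0.00412 m
Allowable rise: ΔT_a = T_lim − T_in = 307.9 − 234.7 = 73.2 K
γ̇_max² = ΔT_a·ρ·cp / (η·t_res) = [73.2 × 1331 × 2232] / [3022 × 218.497] = 329.339 s⁻²
γ̇_max = √329.339 = 18.1477 s⁻¹
N_max = γ̇_max h / (πD) = 18.1477·0.00412/(π·0.0644) = 0.369558 rev/s → ×60 = 22.1735 rpm

value=22.17 rpm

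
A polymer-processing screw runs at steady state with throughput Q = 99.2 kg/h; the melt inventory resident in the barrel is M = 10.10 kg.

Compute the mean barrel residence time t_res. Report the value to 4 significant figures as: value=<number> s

value=366.5 s

Throughput in SI: Q_s = 99.2 kg/h ÷ 3600 s/h = 0.0275556 kg/s
t_res = M / Q_s = 10.10 / 0.0275556 = 366.532 s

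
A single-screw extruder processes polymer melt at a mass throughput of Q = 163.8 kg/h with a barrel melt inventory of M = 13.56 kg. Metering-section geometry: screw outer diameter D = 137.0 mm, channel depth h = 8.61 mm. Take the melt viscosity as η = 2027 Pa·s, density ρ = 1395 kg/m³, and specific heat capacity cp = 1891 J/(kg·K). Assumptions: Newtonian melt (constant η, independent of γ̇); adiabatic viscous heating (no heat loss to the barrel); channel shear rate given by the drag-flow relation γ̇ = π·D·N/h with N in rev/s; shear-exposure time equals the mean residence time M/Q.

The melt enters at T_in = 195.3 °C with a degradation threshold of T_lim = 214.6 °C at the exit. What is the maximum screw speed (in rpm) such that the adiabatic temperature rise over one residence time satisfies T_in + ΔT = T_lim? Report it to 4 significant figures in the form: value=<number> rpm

Q_s = Q / 3600 = 163.8 / 3600 = 0.0455 kg/s
t_res = M / Q_s = 13.56 ÷ 0.0455 = 298.022 s
Geometry in SI: D = 137.0 mm → 0.137 m, h = 8.61 mm → 0.00861 m
ΔT_a = T_lim − T_in = 214.6 − 195.3 = 19.3 K
γ̇_max² = ΔT_a·ρ·cp / (η·t_res) = [19.3 × 1395 × 1891] / [2027 × 298.022] = 84.2793 s⁻²
γ̇_max = √84.2793 = 9.18038 s⁻¹
Solve γ̇ = πDN/h for N: N_max = γ̇_max·h/(π·D) = 9.18038 × 0.00861 / (π × 0.137) = 0.183651 rev/s = 11.0191 rpm

value=11.02 rpm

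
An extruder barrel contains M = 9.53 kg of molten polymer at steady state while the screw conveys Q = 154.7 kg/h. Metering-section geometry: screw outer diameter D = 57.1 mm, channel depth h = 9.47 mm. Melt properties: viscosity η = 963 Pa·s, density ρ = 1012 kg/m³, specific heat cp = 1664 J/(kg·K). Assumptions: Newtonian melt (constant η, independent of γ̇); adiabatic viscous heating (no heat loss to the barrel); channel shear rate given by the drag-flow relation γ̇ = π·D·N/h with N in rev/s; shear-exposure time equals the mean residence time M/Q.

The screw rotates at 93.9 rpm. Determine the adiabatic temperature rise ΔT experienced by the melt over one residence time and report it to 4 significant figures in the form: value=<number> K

Q_s = Q / 3600 = 154.7 / 3600 = 0.0429722 kg/s
t_res = M / Q_s = 9.53 / 0.0429722 = 221.771 s
Geometry in metres: D = 57.1 mm → 0.0571 m, h = 9.47 mm → 0.00947 m; screw speed N = 93.9 rpm = 1.565 rev/s
γ̇ = π·D·N / h = π · 0.0571 · 1.565 / 0.00947 = 29.6449 s⁻¹
ΔT = η·γ̇²·t_res/(ρ·cp) = [963 × 29.6449² × 221.771] / [1012 × 1664] = 111.455 K

value=111.5 K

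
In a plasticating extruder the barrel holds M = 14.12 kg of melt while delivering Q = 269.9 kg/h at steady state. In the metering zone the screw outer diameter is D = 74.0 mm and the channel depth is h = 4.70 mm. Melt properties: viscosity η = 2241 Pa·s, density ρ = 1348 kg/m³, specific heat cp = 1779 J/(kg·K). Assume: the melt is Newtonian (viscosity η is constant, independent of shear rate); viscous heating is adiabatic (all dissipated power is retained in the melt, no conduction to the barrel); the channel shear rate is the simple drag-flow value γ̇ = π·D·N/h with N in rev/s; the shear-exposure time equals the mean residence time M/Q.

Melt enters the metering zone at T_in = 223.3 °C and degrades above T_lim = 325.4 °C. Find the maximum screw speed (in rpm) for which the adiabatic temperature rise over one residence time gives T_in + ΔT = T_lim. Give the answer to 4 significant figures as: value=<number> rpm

value=29.22 rpm

Throughput in SI: Q_s = 269.9 kg/h ÷ 3600 s/h = 0.0749722 kg/s
Mean residence time: t_res = M/Q_s = 14.12 kg / 0.0749722 kg/s = 188.336 s
D = 74.0 mm = 0.074 m;  h = 4.70 mm = 0.0047 m
Allowable rise: ΔT_a = T_lim − T_in = 325.4 − 223.3 = 102.1 K
γ̇_max² = ΔT_a·ρ·cp/(η·t_res) = 102.1·1348·1779/(2241·188.336) = 580.117 s⁻²
Take the square root: γ̇_max = √(580.117) = 24.0856 s⁻¹
N_max = γ̇_max·h / (π·D) = 24.0856 · 0.0047 / (π · 0.074) = 0.486938 rev/s = 29.2163 rpm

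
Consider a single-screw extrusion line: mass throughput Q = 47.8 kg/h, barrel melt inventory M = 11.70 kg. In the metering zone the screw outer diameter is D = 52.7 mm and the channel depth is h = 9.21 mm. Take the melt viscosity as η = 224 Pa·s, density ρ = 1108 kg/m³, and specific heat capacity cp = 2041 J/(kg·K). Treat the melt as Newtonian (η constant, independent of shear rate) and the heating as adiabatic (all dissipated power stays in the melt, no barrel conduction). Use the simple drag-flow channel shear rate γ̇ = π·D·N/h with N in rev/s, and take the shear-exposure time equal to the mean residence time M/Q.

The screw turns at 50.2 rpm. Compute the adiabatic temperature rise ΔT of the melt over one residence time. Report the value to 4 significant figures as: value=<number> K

value=19.74 K

Throughput in SI: Q_s = 47.8 kg/h ÷ 3600 s/h = 0.0132778 kg/s
t_res = M / Q_s = 11.70 ÷ 0.0132778 = 881.172 s
D = 52.7 mm = 0.0527 m;  h = 9.21 mm = 0.00921 m;  N = 50.2 rpm / 60 = 0.836667 rev/s
Shear rate: γ̇ = πDN/h = π·0.0527·0.836667/0.00921 = 15.0402 s⁻¹
Adiabatic rise: ΔT = η γ̇² t_res / (ρ cp) = 224·(15.0402)²·881.172 / (1108·2041) = 19.7439 K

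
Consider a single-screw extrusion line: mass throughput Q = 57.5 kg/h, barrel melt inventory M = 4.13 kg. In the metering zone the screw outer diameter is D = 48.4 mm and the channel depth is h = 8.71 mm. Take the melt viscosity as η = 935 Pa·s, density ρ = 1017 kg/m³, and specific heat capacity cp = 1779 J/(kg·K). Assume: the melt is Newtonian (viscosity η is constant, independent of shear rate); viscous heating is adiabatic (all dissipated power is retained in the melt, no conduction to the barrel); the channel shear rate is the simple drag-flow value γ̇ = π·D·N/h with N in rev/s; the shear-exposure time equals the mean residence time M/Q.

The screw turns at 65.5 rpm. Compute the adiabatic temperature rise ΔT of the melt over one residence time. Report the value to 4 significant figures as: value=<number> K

value=48.53 K

Throughput in SI: Q_s = 57.5 kg/h ÷ 3600 s/h = 0.0159722 kg/s
Mean residence time: t_res = M/Q_s = 4.13 kg / 0.0159722 kg/s = 258.574 s
D = 48.4 mm = 0.0484 m;  h = 8.71 mm = 0.00871 m;  N = 65.5 rpm / 60 = 1.09167 rev/s
γ̇ = π D N / h = (π)(0.0484)(1.09167) / 0.00871 = 19.0576 s⁻¹
Adiabatic rise: ΔT = η γ̇² t_res / (ρ cp) = 935·(19.0576)²·258.574 / (1017·1779) = 48.5326 K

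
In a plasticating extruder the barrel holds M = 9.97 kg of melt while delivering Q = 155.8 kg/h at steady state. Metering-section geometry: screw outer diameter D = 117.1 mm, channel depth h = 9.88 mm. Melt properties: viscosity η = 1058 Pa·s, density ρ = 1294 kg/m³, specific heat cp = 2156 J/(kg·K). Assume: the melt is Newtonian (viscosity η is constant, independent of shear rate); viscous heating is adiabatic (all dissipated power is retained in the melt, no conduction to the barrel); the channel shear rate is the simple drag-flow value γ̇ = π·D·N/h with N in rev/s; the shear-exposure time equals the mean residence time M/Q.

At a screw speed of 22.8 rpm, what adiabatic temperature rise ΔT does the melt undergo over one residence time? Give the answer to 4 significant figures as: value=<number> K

value=17.49 K

Q_s = Q / 3600 = 155.8 / 3600 = 0.0432778 kg/s
t_res = M / Q_s = 9.97 ÷ 0.0432778 = 230.372 s
Geometry in metres: D = 117.1 mm → 0.1171 m, h = 9.88 mm → 0.00988 m; screw speed N = 22.8 rpm = 0.38 rev/s
γ̇ = π D N / h = (π)(0.1171)(0.38) / 0.00988 = 14.1492 s⁻¹
ΔT = η·γ̇²·t_res / (ρ·cp) = 1058 · (14.1492)² · 230.372 / (1294 · 2156) = 17.4904 K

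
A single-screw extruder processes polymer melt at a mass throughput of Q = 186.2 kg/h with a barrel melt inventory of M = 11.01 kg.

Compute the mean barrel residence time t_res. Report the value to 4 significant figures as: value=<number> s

value=212.9 s

Q_s = Q / 3600 = 186.2 / 3600 = 0.0517222 kg/s
t_res = M / Q_s = 11.01 ÷ 0.0517222 = 212.868 s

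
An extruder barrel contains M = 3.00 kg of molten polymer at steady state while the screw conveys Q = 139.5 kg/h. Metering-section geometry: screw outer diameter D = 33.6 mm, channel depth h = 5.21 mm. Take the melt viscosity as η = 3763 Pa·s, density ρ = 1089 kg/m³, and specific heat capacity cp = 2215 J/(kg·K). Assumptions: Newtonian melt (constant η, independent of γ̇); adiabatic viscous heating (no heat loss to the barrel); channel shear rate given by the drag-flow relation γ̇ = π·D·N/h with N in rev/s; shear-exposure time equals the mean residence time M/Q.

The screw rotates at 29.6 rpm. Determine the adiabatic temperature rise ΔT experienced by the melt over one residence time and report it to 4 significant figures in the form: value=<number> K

Throughput in SI: Q_s = 139.5 kg/h ÷ 3600 s/h = 0.03875 kg/s
t_res = M / Q_s = 3.00 / 0.03875 = 77.4194 s
Convert to SI: D = 0.0336 m, h = 0.00521 m, N = 29.6/60 = 0.493333 rev/s
γ̇ = π D N / h = (π)(0.0336)(0.493333) / 0.00521 = 9.99521 s⁻¹
ΔT = η·γ̇²·t_res / (ρ·cp) = 3763 · (9.99521)² · 77.4194 / (1089 · 2215) = 12.0661 K

value=12.07 K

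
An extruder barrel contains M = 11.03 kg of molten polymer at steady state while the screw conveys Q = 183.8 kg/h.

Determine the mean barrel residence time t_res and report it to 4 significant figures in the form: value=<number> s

value=216.0 s

Convert throughput: Q = 183.8 kg/h = 183.8/3600 = 0.0510556 kg/s
t_res = M / Q_s = 11.03 ÷ 0.0510556 = 216.039 s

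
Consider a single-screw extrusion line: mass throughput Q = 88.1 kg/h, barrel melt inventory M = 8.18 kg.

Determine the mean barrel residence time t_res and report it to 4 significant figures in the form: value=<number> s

value=334.3 s

Q_s = Q / 3600 = 88.1 / 3600 = 0.0244722 kg/s
t_res = M / Q_s = 8.18 ÷ 0.0244722 = 334.257 s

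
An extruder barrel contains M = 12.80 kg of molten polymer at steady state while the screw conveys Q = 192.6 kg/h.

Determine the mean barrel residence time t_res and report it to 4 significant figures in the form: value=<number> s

Throughput in SI: Q_s = 192.6 kg/h ÷ 3600 s/h = 0.0535 kg/s
t_res = M / Q_s = 12.80 / 0.0535 = 239.252 s

value=239.3 s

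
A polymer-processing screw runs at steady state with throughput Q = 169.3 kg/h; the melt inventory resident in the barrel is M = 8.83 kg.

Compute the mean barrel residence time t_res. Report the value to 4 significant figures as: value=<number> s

Throughput in SI: Q_s = 169.3 kg/h ÷ 3600 s/h = 0.0470278 kg/s
t_res = M / Q_s = 8.83 / 0.0470278 = 187.761 s

value=187.8 s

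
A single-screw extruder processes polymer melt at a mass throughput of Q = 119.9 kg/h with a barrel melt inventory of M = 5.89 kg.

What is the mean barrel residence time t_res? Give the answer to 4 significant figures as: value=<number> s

value=176.8 s

Q_s = Q / 3600 = 119.9 / 3600 = 0.0333056 kg/s
t_res = M / Q_s = 5.89 ÷ 0.0333056 = 176.847 s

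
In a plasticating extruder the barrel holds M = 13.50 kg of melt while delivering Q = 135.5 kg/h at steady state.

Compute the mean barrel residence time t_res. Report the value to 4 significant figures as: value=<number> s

value=358.7 s

Convert throughput: Q = 135.5 kg/h = 135.5/3600 = 0.0376389 kg/s
t_res = M / Q_s = 13.50 / 0.0376389 = 358.672 s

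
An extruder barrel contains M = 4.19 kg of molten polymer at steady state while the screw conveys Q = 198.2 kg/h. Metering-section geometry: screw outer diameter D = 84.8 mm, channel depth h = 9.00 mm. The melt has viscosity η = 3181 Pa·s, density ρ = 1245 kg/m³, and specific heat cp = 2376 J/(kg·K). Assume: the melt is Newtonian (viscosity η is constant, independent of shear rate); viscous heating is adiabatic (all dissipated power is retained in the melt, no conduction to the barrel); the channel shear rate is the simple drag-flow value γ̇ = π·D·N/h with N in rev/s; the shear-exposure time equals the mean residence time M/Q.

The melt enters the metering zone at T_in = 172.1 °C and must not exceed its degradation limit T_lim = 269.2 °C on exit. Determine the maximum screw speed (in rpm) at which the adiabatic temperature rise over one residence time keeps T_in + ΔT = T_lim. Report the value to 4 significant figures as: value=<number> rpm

Convert throughput: Q = 198.2 kg/h = 198.2/3600 = 0.0550556 kg/s
Mean residence time: t_res = M/Q_s = 4.19 kg / 0.0550556 kg/s = 76.1049 s
Convert to metres: D = 0.0848 m, h = 0.009 m
ΔT_a = T_lim − T_in = 269.2 − 172.1 = 97.1 K
Invert ΔT = ηγ̇²t_res/(ρcp) for γ̇: γ̇_max² = ΔT_a ρ cp / (η t_res) = 97.1·1245·2376 / (3181·76.1049) = 1186.47 s⁻²
Take the square root: γ̇_max = √(1186.47) = 34.4452 s⁻¹
Solve γ̇ = πDN/h for N: N_max = γ̇_max·h/(π·D) = 34.4452 × 0.009 / (π × 0.0848) = 1.16366 rev/s = 69.8196 rpm

value=69.82 rpm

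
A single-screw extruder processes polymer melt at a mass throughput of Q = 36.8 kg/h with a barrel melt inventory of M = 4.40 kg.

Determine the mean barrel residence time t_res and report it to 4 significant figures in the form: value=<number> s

Convert throughput: Q = 36.8 kg/h = 36.8/3600 = 0.0102222 kg/s
t_res = M / Q_s = 4.40 / 0.0102222 = 430.435 s

value=430.4 s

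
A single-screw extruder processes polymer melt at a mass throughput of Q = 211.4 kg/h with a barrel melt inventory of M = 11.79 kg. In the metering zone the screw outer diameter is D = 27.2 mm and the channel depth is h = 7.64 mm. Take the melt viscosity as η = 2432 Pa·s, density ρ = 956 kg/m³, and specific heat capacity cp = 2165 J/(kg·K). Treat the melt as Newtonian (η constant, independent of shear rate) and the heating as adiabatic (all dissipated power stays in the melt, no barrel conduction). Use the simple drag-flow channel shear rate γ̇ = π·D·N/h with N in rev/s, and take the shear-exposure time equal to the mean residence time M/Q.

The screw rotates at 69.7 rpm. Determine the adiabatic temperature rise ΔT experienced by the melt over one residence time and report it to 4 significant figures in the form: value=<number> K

value=39.83 K

Convert throughput: Q = 211.4 kg/h = 211.4/3600 = 0.0587222 kg/s
Mean residence time: t_res = M/Q_s = 11.79 kg / 0.0587222 kg/s = 200.776 s
Geometry in metres: D = 27.2 mm → 0.0272 m, h = 7.64 mm → 0.00764 m; screw speed N = 69.7 rpm = 1.16167 rev/s
Shear rate: γ̇ = πDN/h = π·0.0272·1.16167/0.00764 = 12.9929 s⁻¹
ΔT = η·γ̇²·t_res/(ρ·cp) = [2432 × 12.9929² × 200.776] / [956 × 2165] = 39.8266 K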